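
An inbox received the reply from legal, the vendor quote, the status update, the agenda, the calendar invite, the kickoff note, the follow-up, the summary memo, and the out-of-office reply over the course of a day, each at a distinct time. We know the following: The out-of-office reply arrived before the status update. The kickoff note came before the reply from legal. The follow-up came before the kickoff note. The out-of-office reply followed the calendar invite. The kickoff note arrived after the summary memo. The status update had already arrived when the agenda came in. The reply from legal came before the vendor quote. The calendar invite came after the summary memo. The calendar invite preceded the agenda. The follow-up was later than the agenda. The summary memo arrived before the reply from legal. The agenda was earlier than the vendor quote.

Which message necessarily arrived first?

the summary memo

The summary memo has a chain of constraints placing it before every other message, so the summary memo must be first.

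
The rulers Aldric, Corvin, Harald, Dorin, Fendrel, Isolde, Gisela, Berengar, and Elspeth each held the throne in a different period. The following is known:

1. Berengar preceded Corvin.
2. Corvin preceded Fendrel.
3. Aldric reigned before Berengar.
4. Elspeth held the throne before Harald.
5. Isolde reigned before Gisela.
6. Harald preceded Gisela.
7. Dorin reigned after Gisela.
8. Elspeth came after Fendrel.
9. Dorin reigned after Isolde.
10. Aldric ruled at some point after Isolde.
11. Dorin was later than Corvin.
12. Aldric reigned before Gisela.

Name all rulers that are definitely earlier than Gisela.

Directly stated before Gisela: Aldric, Harald, and Isolde.
Berengar reaches Gisela via Berengar → Corvin → Fendrel → Elspeth → Harald → Gisela.
Corvin reaches Gisela via Corvin → Fendrel → Elspeth → Harald → Gisela.
Elspeth reaches Gisela via Elspeth → Harald → Gisela.
Likewise Fendrel reaches Gisela by chaining the stated constraints.

Aldric, Berengar, Corvin, Elspeth, Fendrel, Harald, Isolde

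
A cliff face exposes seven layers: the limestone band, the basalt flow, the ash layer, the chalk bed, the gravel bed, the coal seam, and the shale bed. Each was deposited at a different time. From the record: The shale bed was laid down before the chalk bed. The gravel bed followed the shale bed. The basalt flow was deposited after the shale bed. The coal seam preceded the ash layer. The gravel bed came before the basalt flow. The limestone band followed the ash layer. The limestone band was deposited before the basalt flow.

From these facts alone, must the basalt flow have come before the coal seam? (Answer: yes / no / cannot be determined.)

Tracing the constraints gives the coal seam → the ash layer → the limestone band → the basalt flow, so the coal seam must come before the basalt flow.
That means the basalt flow cannot be before the coal seam.

no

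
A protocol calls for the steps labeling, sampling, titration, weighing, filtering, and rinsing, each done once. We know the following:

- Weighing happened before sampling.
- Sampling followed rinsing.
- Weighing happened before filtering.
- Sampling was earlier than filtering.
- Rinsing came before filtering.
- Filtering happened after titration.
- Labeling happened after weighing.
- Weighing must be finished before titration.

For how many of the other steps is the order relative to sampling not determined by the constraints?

2

Forced before sampling: rinsing and weighing; forced after sampling: filtering.
That leaves labeling and titration with no forced order relative to sampling — 2.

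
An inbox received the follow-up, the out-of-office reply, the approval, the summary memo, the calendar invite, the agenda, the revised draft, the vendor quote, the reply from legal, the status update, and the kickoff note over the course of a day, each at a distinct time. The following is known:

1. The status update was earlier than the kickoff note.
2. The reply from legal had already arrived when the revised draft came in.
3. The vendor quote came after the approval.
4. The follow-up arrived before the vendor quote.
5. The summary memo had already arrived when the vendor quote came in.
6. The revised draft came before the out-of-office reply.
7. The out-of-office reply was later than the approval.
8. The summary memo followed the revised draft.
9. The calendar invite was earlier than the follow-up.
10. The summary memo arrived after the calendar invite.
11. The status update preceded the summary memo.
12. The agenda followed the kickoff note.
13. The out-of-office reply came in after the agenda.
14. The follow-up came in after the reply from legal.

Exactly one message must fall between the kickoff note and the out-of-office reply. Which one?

the agenda

Tracing the constraints gives the kickoff note → the agenda → the out-of-office reply, so the agenda sits after the kickoff note and before the out-of-office reply.
No other message is forced both after the kickoff note and before the out-of-office reply.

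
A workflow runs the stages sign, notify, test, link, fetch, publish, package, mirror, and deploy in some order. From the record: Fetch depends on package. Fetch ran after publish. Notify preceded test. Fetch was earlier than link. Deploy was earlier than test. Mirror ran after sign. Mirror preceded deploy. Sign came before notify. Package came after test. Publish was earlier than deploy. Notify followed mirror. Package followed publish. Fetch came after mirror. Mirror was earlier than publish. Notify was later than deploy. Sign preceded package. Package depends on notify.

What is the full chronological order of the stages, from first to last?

The constraints fix every adjacent pair, so only one ordering works:
sign → mirror → publish → deploy → notify → test → package → fetch → link.

sign, mirror, publish, deploy, notify, test, package, fetch, link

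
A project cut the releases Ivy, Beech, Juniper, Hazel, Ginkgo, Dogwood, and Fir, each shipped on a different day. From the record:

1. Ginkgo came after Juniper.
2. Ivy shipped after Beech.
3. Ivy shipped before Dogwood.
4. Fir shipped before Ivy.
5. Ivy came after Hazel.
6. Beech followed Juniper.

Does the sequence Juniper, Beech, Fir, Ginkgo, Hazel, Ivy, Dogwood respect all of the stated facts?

yes

Check each stated constraint against the proposed order — e.g. Juniper is ahead of Ginkgo; Beech is ahead of Ivy. Every pair is in the required order; nothing is violated.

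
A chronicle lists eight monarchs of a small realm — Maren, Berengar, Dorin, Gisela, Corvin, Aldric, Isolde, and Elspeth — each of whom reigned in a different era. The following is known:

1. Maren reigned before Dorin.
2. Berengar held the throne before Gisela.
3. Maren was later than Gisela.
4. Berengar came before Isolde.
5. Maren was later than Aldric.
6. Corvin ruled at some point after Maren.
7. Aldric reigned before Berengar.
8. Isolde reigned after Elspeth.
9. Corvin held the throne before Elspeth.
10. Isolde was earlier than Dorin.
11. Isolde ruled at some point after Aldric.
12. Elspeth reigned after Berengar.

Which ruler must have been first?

Aldric

Aldric has a chain of constraints placing them before every other ruler, so Aldric must be first.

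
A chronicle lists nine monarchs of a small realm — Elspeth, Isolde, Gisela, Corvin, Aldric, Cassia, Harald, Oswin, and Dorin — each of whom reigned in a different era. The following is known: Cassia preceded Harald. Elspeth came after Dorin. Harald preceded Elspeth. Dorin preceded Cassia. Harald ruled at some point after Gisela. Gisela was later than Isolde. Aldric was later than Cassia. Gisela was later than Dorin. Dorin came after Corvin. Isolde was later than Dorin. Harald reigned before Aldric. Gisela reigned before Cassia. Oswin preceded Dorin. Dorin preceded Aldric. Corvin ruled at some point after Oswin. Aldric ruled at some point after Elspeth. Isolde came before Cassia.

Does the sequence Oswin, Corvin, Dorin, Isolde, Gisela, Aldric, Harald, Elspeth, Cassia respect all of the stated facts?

no

The constraints require Elspeth before Aldric, but in the proposed sequence Aldric appears ahead of Elspeth. That one violation is enough.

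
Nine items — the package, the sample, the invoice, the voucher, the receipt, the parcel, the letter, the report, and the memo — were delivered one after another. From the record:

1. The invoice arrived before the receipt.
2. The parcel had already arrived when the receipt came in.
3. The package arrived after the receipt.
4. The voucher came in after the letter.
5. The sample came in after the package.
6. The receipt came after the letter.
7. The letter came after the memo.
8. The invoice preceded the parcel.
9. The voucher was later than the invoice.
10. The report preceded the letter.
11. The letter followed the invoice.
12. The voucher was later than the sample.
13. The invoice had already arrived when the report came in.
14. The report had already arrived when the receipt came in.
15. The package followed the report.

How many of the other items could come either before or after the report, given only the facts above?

Forced before the report: the invoice; forced after the report: the letter, the package, the receipt, the sample, and the voucher.
That leaves the memo and the parcel with no forced order relative to the report — 2.

2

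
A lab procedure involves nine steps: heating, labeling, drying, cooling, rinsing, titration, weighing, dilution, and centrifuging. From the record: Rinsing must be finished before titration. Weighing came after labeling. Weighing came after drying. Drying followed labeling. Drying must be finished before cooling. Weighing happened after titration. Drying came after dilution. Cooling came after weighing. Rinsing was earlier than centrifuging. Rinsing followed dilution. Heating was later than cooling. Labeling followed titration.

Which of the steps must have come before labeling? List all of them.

dilution, rinsing, titration

Directly stated before labeling: titration.
Dilution reaches labeling via dilution → rinsing → titration → labeling.
Rinsing reaches labeling via rinsing → titration → labeling.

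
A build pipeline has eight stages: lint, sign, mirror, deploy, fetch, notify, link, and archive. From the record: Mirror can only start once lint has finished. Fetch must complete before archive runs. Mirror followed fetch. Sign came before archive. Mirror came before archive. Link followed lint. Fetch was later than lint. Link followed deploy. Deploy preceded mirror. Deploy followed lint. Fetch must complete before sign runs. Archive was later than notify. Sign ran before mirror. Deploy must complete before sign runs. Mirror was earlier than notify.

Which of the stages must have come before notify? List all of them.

deploy, fetch, lint, mirror, sign

Directly stated before notify: mirror.
Deploy reaches notify via deploy → mirror → notify.
Fetch reaches notify via fetch → mirror → notify.
Lint reaches notify via lint → mirror → notify.
Likewise sign reaches notify by chaining the stated constraints.
No chain forces link (or any of the others) ahead of notify.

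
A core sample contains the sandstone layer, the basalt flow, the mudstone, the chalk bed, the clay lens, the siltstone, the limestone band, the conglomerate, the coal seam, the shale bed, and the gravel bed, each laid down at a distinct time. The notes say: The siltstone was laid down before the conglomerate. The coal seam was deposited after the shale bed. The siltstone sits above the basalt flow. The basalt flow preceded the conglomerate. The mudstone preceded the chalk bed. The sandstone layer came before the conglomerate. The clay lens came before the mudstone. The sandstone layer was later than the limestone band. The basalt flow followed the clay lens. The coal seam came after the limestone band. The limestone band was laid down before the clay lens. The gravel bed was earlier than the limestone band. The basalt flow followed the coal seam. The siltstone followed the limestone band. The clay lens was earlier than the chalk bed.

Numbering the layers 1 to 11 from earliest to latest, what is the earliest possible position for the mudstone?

4

The clay lens, the gravel bed, and the limestone band must all come before the mudstone — 3 forced predecessors.
Nothing else is forced ahead of the mudstone, so its earliest slot is position 3 + 1 = 4.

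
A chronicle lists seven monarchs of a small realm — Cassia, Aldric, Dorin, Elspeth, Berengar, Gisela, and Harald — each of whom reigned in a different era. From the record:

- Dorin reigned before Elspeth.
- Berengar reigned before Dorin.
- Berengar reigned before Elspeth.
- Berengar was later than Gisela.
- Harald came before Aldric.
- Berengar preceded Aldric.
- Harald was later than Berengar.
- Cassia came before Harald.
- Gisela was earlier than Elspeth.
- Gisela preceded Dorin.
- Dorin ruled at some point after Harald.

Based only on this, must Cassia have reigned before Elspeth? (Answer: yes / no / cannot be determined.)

yes

Chain the constraints: Cassia → Harald → Dorin → Elspeth. Each link is directly stated, so Cassia comes before Elspeth.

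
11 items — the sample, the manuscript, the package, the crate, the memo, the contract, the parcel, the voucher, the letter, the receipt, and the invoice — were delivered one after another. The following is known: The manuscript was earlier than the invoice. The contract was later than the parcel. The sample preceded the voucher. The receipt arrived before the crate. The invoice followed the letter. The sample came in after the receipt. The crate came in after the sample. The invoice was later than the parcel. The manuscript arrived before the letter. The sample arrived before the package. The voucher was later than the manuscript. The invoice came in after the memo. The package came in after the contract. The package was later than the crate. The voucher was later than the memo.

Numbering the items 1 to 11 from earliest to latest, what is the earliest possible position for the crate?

3

The receipt and the sample must both come before the crate — 2 forced predecessors.
Nothing else is forced ahead of the crate, so its earliest slot is position 2 + 1 = 3.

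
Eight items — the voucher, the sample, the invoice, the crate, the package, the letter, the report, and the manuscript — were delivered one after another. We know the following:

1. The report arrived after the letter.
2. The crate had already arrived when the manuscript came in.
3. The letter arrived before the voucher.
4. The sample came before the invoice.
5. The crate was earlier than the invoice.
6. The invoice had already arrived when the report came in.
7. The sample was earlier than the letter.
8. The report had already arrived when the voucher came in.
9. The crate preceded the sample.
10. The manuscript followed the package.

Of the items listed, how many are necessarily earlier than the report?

Directly stated before the report: the invoice and the letter.
The crate reaches the report via the crate → the invoice → the report.
The sample reaches the report via the sample → the invoice → the report.
No chain forces the package (or any of the others) ahead of the report.
That's the crate, the invoice, the letter, and the sample — 4 in all.

4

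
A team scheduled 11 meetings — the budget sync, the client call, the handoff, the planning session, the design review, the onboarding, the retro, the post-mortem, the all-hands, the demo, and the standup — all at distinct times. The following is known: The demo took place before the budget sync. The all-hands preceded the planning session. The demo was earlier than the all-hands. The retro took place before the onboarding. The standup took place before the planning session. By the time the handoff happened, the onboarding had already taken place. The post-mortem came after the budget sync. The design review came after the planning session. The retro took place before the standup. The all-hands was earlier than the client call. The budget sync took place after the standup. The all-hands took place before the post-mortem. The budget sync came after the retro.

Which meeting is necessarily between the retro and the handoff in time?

the onboarding

Tracing the constraints gives the retro → the onboarding → the handoff, so the onboarding sits after the retro and before the handoff.
No other meeting is forced both after the retro and before the handoff.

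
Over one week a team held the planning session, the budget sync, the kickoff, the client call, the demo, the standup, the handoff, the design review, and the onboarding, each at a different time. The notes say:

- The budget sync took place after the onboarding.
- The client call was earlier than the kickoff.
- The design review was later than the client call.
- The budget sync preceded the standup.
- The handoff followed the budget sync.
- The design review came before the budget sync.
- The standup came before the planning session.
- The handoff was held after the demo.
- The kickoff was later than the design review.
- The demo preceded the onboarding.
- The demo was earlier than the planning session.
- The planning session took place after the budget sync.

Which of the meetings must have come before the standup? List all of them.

the budget sync, the client call, the demo, the design review, the onboarding

Directly stated before the standup: the budget sync.
The client call reaches the standup via the client call → the design review → the budget sync → the standup.
The demo reaches the standup via the demo → the onboarding → the budget sync → the standup.
The design review reaches the standup via the design review → the budget sync → the standup.
Likewise the onboarding reaches the standup by chaining the stated constraints.
No chain forces the kickoff (or any of the others) ahead of the standup.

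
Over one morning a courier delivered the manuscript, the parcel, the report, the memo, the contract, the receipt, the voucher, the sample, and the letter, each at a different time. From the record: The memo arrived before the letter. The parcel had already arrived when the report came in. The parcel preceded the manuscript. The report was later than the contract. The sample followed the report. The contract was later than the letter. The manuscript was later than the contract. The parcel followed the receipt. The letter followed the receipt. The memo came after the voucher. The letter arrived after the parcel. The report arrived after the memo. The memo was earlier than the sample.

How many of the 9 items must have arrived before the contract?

5

Directly stated before the contract: the letter.
The memo reaches the contract via the memo → the letter → the contract.
The parcel reaches the contract via the parcel → the letter → the contract.
The receipt reaches the contract via the receipt → the letter → the contract.
Likewise the voucher reaches the contract by chaining the stated constraints.
No chain forces the manuscript (or any of the others) ahead of the contract.
That's the letter, the memo, the parcel, the receipt, and the voucher — 5 in all.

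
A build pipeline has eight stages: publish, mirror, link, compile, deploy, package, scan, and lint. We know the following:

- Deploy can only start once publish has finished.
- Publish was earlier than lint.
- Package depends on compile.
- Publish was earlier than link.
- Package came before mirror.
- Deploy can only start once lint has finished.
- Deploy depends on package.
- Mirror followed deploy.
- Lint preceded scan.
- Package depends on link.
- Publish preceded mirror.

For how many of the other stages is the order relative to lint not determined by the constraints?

3

Forced before lint: publish; forced after lint: deploy, mirror, and scan.
That leaves compile, link, and package with no forced order relative to lint — 3.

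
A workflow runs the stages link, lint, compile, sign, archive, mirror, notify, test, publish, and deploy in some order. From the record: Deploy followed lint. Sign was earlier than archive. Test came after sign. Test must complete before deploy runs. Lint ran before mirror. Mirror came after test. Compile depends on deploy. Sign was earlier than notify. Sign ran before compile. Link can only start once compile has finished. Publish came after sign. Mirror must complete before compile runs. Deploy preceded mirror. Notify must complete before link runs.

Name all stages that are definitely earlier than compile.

deploy, lint, mirror, sign, test

Directly stated before compile: deploy, mirror, and sign.
Lint reaches compile via lint → deploy → compile.
Test reaches compile via test → deploy → compile.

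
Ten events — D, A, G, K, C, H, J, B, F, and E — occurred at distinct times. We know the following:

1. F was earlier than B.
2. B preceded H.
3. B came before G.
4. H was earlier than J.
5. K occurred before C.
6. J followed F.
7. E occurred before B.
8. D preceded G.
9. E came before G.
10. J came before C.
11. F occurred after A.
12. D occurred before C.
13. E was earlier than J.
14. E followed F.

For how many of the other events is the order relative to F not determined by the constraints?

Forced before F: A; forced after F: B, C, E, G, H, and J.
That leaves D and K with no forced order relative to F — 2.

2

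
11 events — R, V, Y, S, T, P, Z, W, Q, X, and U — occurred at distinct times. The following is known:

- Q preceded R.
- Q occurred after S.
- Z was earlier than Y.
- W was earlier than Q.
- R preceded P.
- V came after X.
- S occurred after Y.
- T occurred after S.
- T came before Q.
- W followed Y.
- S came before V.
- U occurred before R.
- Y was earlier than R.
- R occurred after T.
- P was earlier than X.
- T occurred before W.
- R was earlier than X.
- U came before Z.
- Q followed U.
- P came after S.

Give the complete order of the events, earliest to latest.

The constraints fix every adjacent pair, so only one ordering works:
U → Z → Y → S → T → W → Q → R → P → X → V.

U, Z, Y, S, T, W, Q, R, P, X, V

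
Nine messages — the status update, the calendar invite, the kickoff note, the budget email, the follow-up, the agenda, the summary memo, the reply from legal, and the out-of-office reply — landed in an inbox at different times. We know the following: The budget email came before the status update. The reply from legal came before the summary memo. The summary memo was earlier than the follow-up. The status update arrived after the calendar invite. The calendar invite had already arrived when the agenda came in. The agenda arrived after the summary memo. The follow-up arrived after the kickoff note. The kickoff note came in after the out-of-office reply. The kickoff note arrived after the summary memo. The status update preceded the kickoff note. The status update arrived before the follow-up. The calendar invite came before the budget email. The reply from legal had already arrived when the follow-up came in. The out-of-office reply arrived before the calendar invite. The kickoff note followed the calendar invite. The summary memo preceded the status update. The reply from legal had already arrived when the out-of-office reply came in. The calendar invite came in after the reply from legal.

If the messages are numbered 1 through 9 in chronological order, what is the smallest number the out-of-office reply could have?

The reply from legal must come before the out-of-office reply — 1 forced predecessor.
Nothing else is forced ahead of the out-of-office reply, so its earliest slot is position 1 + 1 = 2.

2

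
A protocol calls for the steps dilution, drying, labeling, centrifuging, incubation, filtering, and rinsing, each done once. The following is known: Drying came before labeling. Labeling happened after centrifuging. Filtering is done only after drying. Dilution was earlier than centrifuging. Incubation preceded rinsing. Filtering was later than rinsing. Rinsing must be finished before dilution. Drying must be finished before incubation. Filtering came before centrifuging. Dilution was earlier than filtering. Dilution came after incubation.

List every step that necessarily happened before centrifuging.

dilution, drying, filtering, incubation, rinsing

Directly stated before centrifuging: dilution and filtering.
Drying reaches centrifuging via drying → filtering → centrifuging.
Incubation reaches centrifuging via incubation → dilution → centrifuging.
Rinsing reaches centrifuging via rinsing → dilution → centrifuging.
No chain forces labeling ahead of centrifuging.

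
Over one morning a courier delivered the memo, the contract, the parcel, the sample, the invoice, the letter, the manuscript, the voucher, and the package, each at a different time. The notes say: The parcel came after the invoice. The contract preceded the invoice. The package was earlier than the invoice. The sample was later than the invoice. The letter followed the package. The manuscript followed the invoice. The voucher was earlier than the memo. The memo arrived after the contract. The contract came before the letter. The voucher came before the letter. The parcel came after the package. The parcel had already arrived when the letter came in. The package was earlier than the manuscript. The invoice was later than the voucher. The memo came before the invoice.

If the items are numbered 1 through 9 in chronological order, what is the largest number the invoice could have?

5

The invoice must come before the letter, the manuscript, the parcel, and the sample — 4 items forced after it.
Everything else can be placed before the invoice in some valid order, so the invoice can sit as late as position 9 − 4 = 5.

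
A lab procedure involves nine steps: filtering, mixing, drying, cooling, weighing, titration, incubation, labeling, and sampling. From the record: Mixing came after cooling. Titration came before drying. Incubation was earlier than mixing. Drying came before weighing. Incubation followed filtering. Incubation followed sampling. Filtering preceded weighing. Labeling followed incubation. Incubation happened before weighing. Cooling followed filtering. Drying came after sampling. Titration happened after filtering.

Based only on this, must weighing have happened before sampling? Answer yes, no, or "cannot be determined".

Tracing the constraints gives sampling → drying → weighing, so sampling must come before weighing.
That means weighing cannot be before sampling.

no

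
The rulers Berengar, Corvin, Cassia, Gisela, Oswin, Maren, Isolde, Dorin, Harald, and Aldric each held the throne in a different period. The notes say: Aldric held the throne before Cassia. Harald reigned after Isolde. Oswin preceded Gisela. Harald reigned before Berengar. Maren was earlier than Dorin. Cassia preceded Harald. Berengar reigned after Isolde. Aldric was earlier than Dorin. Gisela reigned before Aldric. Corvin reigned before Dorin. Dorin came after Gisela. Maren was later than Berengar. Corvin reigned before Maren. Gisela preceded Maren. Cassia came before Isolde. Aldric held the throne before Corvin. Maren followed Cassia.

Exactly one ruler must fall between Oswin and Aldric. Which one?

Tracing the constraints gives Oswin → Gisela → Aldric, so Gisela sits after Oswin and before Aldric.
No other ruler is forced both after Oswin and before Aldric.

Gisela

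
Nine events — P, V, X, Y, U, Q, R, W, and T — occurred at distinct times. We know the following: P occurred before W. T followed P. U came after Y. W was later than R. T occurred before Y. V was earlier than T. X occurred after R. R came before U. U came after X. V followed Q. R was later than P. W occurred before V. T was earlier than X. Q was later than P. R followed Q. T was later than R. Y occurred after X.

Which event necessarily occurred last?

Every other event has a chain of constraints placing it before U, so U is last.

U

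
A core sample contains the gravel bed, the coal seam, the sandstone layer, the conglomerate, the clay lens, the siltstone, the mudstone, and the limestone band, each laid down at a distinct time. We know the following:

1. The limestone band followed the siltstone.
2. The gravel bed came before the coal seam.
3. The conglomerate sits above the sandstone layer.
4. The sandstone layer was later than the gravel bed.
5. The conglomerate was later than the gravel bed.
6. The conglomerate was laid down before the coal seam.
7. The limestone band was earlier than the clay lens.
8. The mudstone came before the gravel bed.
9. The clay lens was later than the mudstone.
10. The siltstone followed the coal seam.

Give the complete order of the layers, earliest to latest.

the mudstone, the gravel bed, the sandstone layer, the conglomerate, the coal seam, the siltstone, the limestone band, the clay lens

The constraints fix every adjacent pair, so only one ordering works:
the mudstone → the gravel bed → the sandstone layer → the conglomerate → the coal seam → the siltstone → the limestone band → the clay lens.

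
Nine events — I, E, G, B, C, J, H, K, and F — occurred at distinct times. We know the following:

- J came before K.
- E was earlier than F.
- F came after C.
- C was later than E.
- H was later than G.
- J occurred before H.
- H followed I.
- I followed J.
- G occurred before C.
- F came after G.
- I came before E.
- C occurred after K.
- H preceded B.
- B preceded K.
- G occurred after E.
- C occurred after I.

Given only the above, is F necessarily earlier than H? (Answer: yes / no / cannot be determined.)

no

Tracing the constraints gives H → B → K → C → F, so H must come before F.
That means F cannot be before H.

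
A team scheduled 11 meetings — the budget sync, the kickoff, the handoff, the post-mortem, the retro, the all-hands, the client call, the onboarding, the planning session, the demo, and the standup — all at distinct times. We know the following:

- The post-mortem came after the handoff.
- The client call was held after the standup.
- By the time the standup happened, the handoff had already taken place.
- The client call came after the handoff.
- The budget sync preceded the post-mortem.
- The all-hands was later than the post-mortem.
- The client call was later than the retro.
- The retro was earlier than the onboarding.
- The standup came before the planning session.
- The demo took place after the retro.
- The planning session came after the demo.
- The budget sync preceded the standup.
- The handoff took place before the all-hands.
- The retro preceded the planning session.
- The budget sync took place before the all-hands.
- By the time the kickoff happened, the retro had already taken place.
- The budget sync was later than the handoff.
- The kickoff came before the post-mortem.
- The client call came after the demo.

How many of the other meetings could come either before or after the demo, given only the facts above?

7

Forced before the demo: the retro; forced after the demo: the client call and the planning session.
That leaves the all-hands, the budget sync, the handoff, the kickoff, the onboarding, the post-mortem, and the standup with no forced order relative to the demo — 7.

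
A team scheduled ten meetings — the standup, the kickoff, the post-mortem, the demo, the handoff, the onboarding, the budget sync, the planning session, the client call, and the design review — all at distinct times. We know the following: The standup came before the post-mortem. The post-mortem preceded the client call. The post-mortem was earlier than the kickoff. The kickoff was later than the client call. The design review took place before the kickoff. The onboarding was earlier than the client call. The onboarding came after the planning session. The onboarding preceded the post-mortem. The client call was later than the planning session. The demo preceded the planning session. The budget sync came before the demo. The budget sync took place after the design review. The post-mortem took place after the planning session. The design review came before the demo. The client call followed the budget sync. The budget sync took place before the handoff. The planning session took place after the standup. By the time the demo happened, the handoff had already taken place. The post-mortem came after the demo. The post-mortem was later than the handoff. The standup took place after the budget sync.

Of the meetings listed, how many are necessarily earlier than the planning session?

5

Directly stated before the planning session: the demo and the standup.
The budget sync reaches the planning session via the budget sync → the standup → the planning session.
The design review reaches the planning session via the design review → the demo → the planning session.
The handoff reaches the planning session via the handoff → the demo → the planning session.
No chain forces the onboarding (or any of the others) ahead of the planning session.
That's the budget sync, the demo, the design review, the handoff, and the standup — 5 in all.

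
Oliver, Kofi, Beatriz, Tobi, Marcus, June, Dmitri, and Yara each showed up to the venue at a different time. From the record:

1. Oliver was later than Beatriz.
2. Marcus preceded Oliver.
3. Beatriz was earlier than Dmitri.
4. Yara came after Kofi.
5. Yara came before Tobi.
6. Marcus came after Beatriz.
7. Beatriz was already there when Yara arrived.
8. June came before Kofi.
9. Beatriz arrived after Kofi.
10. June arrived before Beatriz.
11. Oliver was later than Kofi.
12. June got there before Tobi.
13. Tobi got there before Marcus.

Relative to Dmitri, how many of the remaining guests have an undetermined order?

Forced before Dmitri: Beatriz, June, and Kofi.
That leaves Marcus, Oliver, Tobi, and Yara with no forced order relative to Dmitri — 4.

4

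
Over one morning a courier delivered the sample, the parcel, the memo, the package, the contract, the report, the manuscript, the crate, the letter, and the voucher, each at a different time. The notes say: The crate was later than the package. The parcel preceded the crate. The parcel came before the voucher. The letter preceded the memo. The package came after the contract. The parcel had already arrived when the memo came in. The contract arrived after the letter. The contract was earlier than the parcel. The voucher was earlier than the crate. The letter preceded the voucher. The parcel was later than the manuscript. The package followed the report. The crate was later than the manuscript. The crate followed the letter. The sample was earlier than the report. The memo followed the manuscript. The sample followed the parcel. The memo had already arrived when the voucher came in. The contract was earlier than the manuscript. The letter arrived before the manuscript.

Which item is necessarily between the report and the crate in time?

Tracing the constraints gives the report → the package → the crate, so the package sits after the report and before the crate.
No other item is forced both after the report and before the crate.

the package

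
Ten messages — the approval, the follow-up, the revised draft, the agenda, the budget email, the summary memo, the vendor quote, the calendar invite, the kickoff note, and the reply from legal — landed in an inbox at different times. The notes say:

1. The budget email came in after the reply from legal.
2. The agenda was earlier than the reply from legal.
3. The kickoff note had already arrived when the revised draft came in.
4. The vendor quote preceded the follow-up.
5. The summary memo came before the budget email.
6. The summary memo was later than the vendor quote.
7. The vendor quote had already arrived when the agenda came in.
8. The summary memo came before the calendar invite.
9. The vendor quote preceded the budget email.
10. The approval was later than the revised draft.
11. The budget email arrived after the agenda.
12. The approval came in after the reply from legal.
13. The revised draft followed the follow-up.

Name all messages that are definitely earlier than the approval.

Directly stated before the approval: the reply from legal and the revised draft.
The agenda reaches the approval via the agenda → the reply from legal → the approval.
The follow-up reaches the approval via the follow-up → the revised draft → the approval.
The kickoff note reaches the approval via the kickoff note → the revised draft → the approval.
Likewise the vendor quote reaches the approval by chaining the stated constraints.
No chain forces the budget email (or any of the others) ahead of the approval.

the agenda, the follow-up, the kickoff note, the reply from legal, the revised draft, the vendor quote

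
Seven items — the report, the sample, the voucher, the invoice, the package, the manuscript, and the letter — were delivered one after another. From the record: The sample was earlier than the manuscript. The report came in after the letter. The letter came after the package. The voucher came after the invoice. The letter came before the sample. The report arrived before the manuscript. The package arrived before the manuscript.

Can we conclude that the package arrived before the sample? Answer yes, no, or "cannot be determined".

Chain the constraints: the package → the letter → the sample. Each link is directly stated, so the package comes before the sample.

yes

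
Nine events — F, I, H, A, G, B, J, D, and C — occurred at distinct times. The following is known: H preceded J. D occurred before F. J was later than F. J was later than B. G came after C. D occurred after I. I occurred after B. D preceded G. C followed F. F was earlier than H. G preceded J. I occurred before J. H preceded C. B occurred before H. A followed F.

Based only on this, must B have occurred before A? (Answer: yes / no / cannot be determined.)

yes

Chain the constraints: B → I → D → F → A. Each link is directly stated, so B comes before A.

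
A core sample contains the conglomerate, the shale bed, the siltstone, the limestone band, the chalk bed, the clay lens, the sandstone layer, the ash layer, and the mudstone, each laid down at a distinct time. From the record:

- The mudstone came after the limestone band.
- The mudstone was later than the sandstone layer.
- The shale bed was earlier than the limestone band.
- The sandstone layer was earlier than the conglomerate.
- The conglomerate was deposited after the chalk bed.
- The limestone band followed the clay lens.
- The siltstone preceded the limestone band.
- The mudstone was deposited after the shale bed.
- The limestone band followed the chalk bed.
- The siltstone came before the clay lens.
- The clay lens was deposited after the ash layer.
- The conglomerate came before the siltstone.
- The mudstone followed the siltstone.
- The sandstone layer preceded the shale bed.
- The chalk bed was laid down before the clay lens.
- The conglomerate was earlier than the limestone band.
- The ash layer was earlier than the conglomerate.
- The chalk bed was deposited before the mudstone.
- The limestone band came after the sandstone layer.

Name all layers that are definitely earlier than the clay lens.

Directly stated before the clay lens: the ash layer, the chalk bed, and the siltstone.
The conglomerate reaches the clay lens via the conglomerate → the siltstone → the clay lens.
The sandstone layer reaches the clay lens via the sandstone layer → the conglomerate → the siltstone → the clay lens.
No chain forces the limestone band (or any of the others) ahead of the clay lens.

the ash layer, the chalk bed, the conglomerate, the sandstone layer, the siltstone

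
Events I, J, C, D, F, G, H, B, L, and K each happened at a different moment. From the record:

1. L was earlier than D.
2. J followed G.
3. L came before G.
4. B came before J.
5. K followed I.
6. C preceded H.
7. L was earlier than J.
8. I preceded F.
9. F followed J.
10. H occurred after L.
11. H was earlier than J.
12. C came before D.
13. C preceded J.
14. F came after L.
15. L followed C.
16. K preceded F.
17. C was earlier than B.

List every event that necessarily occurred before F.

B, C, G, H, I, J, K, L

Directly stated before F: I, J, K, and L.
B reaches F via B → J → F.
C reaches F via C → J → F.
G reaches F via G → J → F.
Likewise H reaches F by chaining the stated constraints.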